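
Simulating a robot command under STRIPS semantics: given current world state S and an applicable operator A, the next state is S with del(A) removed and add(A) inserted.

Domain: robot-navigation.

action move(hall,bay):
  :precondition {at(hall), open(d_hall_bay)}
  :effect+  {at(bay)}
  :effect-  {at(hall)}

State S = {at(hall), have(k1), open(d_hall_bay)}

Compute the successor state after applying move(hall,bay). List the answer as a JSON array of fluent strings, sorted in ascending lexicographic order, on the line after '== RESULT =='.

Progress:
  pre ⊆ S: {at(hall), open(d_hall_bay)} ⊆ S  — applicable
  S \ del = {have(k1), open(d_hall_bay)}
  ∪ add   = {at(bay), have(k1), open(d_hall_bay)}

== RESULT ==
["at(bay)", "have(k1)", "open(d_hall_bay)"]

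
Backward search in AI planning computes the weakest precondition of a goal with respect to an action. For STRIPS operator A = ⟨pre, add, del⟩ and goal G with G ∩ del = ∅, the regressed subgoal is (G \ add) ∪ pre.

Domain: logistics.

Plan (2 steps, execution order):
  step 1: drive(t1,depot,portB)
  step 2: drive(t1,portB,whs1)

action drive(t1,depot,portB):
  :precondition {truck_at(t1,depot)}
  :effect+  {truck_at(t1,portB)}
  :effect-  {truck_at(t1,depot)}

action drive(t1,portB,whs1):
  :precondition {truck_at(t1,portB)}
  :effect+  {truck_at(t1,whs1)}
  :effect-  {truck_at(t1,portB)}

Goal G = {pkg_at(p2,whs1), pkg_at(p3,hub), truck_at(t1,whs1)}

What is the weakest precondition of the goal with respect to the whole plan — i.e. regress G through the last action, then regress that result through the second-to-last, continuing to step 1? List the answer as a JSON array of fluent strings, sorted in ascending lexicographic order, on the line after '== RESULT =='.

Regress step by step:
  through step 2 (drive(t1,portB,whs1)): drop {truck_at(t1,whs1)}, keep {pkg_at(p2,whs1), pkg_at(p3,hub)}, require {truck_at(t1,portB)}
    → {pkg_at(p2,whs1), pkg_at(p3,hub), truck_at(t1,portB)}
  through step 1 (drive(t1,depot,portB)): drop {truck_at(t1,portB)}, keep {pkg_at(p2,whs1), pkg_at(p3,hub)}, require {truck_at(t1,depot)}
    → {pkg_at(p2,whs1), pkg_at(p3,hub), truck_at(t1,depot)}

== RESULT ==
["pkg_at(p2,whs1)", "pkg_at(p3,hub)", "truck_at(t1,depot)"]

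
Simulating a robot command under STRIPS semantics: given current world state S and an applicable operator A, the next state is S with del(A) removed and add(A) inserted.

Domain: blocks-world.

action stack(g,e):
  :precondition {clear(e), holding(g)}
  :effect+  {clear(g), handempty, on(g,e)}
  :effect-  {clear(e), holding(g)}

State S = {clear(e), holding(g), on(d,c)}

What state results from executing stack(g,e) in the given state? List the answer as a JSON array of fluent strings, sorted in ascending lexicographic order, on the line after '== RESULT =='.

Compute (S \ del) ∪ add:
  pre ⊆ S: {clear(e), holding(g)} ⊆ S  — applicable
  S \ del = {on(d,c)}
  ∪ add   = {clear(g), handempty, on(d,c), on(g,e)}

== RESULT ==
["clear(g)", "handempty", "on(d,c)", "on(g,e)"]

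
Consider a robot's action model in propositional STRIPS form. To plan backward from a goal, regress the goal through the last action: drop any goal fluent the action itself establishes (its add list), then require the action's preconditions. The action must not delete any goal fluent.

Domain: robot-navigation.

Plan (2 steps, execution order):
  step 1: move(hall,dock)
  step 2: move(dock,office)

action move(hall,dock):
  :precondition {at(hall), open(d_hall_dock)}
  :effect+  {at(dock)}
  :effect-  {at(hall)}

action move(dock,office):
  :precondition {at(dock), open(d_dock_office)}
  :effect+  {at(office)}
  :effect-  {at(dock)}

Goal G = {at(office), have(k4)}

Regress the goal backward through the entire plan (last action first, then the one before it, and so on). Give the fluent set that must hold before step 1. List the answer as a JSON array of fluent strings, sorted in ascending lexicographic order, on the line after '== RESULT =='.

Work backward from the goal:
  through step 2 (move(dock,office)): drop {at(office)}, keep {have(k4)}, require {at(dock), open(d_dock_office)}
    → {at(dock), have(k4), open(d_dock_office)}
  through step 1 (move(hall,dock)): drop {at(dock)}, keep {have(k4), open(d_dock_office)}, require {at(hall), open(d_hall_dock)}
    → {at(hall), have(k4), open(d_dock_office), open(d_hall_dock)}

== RESULT ==
["at(hall)", "have(k4)", "open(d_dock_office)", "open(d_hall_dock)"]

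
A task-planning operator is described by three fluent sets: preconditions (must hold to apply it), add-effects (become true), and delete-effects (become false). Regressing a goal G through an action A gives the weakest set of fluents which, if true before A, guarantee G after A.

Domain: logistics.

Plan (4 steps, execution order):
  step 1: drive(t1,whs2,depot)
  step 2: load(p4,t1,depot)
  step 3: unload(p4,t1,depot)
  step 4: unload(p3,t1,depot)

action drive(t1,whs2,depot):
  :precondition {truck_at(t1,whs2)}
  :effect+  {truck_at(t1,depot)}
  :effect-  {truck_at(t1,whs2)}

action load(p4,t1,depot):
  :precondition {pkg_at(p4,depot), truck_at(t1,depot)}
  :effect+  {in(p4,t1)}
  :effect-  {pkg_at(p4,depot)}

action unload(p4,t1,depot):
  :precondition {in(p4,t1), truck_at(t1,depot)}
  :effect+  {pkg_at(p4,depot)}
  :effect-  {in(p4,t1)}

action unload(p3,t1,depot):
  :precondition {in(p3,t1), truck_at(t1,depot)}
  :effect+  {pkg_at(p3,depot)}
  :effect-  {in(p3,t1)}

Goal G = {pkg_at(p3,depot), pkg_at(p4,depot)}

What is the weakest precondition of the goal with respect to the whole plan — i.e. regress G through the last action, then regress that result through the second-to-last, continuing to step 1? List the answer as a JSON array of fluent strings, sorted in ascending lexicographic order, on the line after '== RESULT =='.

Regress step by step:
  through step 4 (unload(p3,t1,depot)): drop {pkg_at(p3,depot)}, keep {pkg_at(p4,depot)}, require {in(p3,t1), truck_at(t1,depot)}
    → {in(p3,t1), pkg_at(p4,depot), truck_at(t1,depot)}
  through step 3 (unload(p4,t1,depot)): drop {pkg_at(p4,depot)}, keep {in(p3,t1), truck_at(t1,depot)}, require {in(p4,t1), truck_at(t1,depot)}
    → {in(p3,t1), in(p4,t1), truck_at(t1,depot)}
  through step 2 (load(p4,t1,depot)): drop {in(p4,t1)}, keep {in(p3,t1), truck_at(t1,depot)}, require {pkg_at(p4,depot), truck_at(t1,depot)}
    → {in(p3,t1), pkg_at(p4,depot), truck_at(t1,depot)}
  through step 1 (drive(t1,whs2,depot)): drop {truck_at(t1,depot)}, keep {in(p3,t1), pkg_at(p4,depot)}, require {truck_at(t1,whs2)}
    → {in(p3,t1), pkg_at(p4,depot), truck_at(t1,whs2)}

== RESULT ==
["in(p3,t1)", "pkg_at(p4,depot)", "truck_at(t1,whs2)"]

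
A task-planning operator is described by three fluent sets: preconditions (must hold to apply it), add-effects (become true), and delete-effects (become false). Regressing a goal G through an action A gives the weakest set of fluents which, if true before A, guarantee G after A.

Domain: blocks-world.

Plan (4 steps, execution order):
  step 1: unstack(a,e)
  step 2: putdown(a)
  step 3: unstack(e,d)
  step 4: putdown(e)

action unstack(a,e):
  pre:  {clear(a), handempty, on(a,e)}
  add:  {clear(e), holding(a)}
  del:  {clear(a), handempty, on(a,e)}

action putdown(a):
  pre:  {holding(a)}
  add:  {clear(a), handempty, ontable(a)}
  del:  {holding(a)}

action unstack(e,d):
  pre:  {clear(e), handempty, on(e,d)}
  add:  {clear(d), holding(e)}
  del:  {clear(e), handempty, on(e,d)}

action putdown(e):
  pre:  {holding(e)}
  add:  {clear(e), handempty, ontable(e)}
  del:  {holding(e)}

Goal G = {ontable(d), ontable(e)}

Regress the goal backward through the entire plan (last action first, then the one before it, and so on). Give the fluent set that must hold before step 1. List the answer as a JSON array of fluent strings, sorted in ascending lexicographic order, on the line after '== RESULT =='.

Work backward from the goal:
  through step 4 (putdown(e)): drop {ontable(e)}, keep {ontable(d)}, require {holding(e)}
    → {holding(e), ontable(d)}
  through step 3 (unstack(e,d)): drop {holding(e)}, keep {ontable(d)}, require {clear(e), handempty, on(e,d)}
    → {clear(e), handempty, on(e,d), ontable(d)}
  through step 2 (putdown(a)): drop {handempty}, keep {clear(e), on(e,d), ontable(d)}, require {holding(a)}
    → {clear(e), holding(a), on(e,d), ontable(d)}
  through step 1 (unstack(a,e)): drop {clear(e), holding(a)}, keep {on(e,d), ontable(d)}, require {clear(a), handempty, on(a,e)}
    → {clear(a), handempty, on(a,e), on(e,d), ontable(d)}

== RESULT ==
["clear(a)", "handempty", "on(a,e)", "on(e,d)", "ontable(d)"]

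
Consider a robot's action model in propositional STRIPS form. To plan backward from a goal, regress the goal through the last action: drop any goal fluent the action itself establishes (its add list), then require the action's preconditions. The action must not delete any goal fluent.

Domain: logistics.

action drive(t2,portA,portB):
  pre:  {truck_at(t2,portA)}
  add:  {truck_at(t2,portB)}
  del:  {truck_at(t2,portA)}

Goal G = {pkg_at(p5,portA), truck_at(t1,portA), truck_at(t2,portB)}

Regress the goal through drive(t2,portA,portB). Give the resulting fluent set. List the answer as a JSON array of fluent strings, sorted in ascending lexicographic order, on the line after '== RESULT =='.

Regress:
  G ∩ del = {}  (empty — regression defined)
  G \ add = {pkg_at(p5,portA), truck_at(t1,portA), truck_at(t2,portB)} \ {truck_at(t2,portB)} = {pkg_at(p5,portA), truck_at(t1,portA)}
  ∪ pre   = {pkg_at(p5,portA), truck_at(t1,portA)} ∪ {truck_at(t2,portA)}
          = {pkg_at(p5,portA), truck_at(t1,portA), truck_at(t2,portA)}

== RESULT ==
["pkg_at(p5,portA)", "truck_at(t1,portA)", "truck_at(t2,portA)"]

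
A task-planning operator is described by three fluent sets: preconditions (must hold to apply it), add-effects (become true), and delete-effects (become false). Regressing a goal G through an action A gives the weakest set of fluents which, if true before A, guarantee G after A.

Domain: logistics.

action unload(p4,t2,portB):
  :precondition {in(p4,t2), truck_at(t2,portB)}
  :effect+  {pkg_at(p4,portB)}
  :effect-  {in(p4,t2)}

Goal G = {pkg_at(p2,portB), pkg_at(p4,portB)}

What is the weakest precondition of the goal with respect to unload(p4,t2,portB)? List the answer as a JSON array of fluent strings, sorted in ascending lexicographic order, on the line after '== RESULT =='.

Compute (G \ add) ∪ pre:
  G ∩ del = {}  (empty — regression defined)
  G \ add = {pkg_at(p2,portB), pkg_at(p4,portB)} \ {pkg_at(p4,portB)} = {pkg_at(p2,portB)}
  ∪ pre   = {pkg_at(p2,portB)} ∪ {in(p4,t2), truck_at(t2,portB)}
          = {in(p4,t2), pkg_at(p2,portB), truck_at(t2,portB)}

== RESULT ==
["in(p4,t2)", "pkg_at(p2,portB)", "truck_at(t2,portB)"]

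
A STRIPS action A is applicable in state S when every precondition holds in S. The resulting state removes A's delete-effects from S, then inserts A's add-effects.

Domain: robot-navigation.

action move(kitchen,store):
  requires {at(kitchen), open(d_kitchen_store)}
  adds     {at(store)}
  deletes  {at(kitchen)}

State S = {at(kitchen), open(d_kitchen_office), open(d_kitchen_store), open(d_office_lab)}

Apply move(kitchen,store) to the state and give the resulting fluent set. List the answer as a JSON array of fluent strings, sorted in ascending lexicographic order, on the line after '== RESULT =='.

Compute (S \ del) ∪ add:
  pre ⊆ S: {at(kitchen), open(d_kitchen_store)} ⊆ S  — applicable
  S \ del = {open(d_kitchen_office), open(d_kitchen_store), open(d_office_lab)}
  ∪ add   = {at(store), open(d_kitchen_office), open(d_kitchen_store), open(d_office_lab)}

== RESULT ==
["at(store)", "open(d_kitchen_office)", "open(d_kitchen_store)", "open(d_office_lab)"]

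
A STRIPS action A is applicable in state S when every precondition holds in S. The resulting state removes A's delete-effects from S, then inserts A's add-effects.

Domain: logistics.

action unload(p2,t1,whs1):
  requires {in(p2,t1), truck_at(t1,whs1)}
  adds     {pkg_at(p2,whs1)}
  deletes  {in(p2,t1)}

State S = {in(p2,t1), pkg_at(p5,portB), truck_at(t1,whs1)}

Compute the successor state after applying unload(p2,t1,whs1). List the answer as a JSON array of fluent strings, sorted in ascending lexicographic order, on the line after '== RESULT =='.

Compute (S \ del) ∪ add:
  pre ⊆ S: {in(p2,t1), truck_at(t1,whs1)} ⊆ S  — applicable
  S \ del = {pkg_at(p5,portB), truck_at(t1,whs1)}
  ∪ add   = {pkg_at(p2,whs1), pkg_at(p5,portB), truck_at(t1,whs1)}

== RESULT ==
["pkg_at(p2,whs1)", "pkg_at(p5,portB)", "truck_at(t1,whs1)"]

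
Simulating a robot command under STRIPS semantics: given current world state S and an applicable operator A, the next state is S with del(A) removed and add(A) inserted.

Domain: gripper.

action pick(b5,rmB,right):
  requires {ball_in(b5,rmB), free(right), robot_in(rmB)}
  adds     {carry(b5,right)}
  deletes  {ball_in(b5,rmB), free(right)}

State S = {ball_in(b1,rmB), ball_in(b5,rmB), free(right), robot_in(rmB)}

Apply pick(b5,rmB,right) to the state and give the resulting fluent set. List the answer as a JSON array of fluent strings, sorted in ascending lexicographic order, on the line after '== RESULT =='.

Progress:
  pre ⊆ S: {ball_in(b5,rmB), free(right), robot_in(rmB)} ⊆ S  — applicable
  S \ del = {ball_in(b1,rmB), robot_in(rmB)}
  ∪ add   = {ball_in(b1,rmB), carry(b5,right), robot_in(rmB)}

== RESULT ==
["ball_in(b1,rmB)", "carry(b5,right)", "robot_in(rmB)"]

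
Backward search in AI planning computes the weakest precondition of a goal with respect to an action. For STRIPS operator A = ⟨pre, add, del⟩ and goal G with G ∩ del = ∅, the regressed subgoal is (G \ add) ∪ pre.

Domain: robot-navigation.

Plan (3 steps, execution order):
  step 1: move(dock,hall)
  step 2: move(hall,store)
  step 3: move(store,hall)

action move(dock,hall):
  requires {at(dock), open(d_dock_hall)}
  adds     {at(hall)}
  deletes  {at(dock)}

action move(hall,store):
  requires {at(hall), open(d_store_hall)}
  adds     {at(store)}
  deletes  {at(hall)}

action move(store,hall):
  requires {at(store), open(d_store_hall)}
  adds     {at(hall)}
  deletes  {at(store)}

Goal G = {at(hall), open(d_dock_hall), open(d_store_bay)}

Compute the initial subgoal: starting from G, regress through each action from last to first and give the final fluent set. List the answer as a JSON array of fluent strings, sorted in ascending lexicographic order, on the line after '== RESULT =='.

Work backward from the goal:
  through step 3 (move(store,hall)): drop {at(hall)}, keep {open(d_dock_hall), open(d_store_bay)}, require {at(store), open(d_store_hall)}
    → {at(store), open(d_dock_hall), open(d_store_bay), open(d_store_hall)}
  through step 2 (move(hall,store)): drop {at(store)}, keep {open(d_dock_hall), open(d_store_bay), open(d_store_hall)}, require {at(hall), open(d_store_hall)}
    → {at(hall), open(d_dock_hall), open(d_store_bay), open(d_store_hall)}
  through step 1 (move(dock,hall)): drop {at(hall)}, keep {open(d_dock_hall), open(d_store_bay), open(d_store_hall)}, require {at(dock), open(d_dock_hall)}
    → {at(dock), open(d_dock_hall), open(d_store_bay), open(d_store_hall)}

== RESULT ==
["at(dock)", "open(d_dock_hall)", "open(d_store_bay)", "open(d_store_hall)"]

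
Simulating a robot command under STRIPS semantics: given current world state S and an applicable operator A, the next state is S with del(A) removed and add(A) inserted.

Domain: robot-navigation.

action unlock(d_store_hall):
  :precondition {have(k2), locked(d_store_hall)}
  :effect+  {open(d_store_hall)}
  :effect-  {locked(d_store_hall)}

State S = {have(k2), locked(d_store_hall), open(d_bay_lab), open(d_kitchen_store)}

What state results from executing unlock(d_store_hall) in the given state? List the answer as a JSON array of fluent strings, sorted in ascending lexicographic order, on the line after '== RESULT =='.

Progress:
  pre ⊆ S: {have(k2), locked(d_store_hall)} ⊆ S  — applicable
  S \ del = {have(k2), open(d_bay_lab), open(d_kitchen_store)}
  ∪ add   = {have(k2), open(d_bay_lab), open(d_kitchen_store), open(d_store_hall)}

== RESULT ==
["have(k2)", "open(d_bay_lab)", "open(d_kitchen_store)", "open(d_store_hall)"]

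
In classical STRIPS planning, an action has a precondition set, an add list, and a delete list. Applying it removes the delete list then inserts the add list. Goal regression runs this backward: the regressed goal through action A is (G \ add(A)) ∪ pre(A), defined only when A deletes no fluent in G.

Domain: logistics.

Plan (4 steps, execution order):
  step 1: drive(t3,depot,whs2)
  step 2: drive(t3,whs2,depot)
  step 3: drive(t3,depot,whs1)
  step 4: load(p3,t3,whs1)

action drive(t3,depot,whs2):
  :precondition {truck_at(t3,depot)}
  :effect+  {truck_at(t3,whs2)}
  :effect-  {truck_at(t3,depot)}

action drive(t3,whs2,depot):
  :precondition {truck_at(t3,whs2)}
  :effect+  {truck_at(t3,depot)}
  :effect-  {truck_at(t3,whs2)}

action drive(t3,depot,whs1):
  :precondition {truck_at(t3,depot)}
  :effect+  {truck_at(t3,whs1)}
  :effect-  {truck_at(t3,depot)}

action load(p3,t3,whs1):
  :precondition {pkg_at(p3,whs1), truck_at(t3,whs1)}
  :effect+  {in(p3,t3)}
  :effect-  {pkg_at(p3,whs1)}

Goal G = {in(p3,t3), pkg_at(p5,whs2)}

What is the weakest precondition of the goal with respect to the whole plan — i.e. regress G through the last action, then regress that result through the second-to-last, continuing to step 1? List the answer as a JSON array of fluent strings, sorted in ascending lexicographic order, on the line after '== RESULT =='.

Work backward from the goal:
  through step 4 (load(p3,t3,whs1)): drop {in(p3,t3)}, keep {pkg_at(p5,whs2)}, require {pkg_at(p3,whs1), truck_at(t3,whs1)}
    → {pkg_at(p3,whs1), pkg_at(p5,whs2), truck_at(t3,whs1)}
  through step 3 (drive(t3,depot,whs1)): drop {truck_at(t3,whs1)}, keep {pkg_at(p3,whs1), pkg_at(p5,whs2)}, require {truck_at(t3,depot)}
    → {pkg_at(p3,whs1), pkg_at(p5,whs2), truck_at(t3,depot)}
  through step 2 (drive(t3,whs2,depot)): drop {truck_at(t3,depot)}, keep {pkg_at(p3,whs1), pkg_at(p5,whs2)}, require {truck_at(t3,whs2)}
    → {pkg_at(p3,whs1), pkg_at(p5,whs2), truck_at(t3,whs2)}
  through step 1 (drive(t3,depot,whs2)): drop {truck_at(t3,whs2)}, keep {pkg_at(p3,whs1), pkg_at(p5,whs2)}, require {truck_at(t3,depot)}
    → {pkg_at(p3,whs1), pkg_at(p5,whs2), truck_at(t3,depot)}

== RESULT ==
["pkg_at(p3,whs1)", "pkg_at(p5,whs2)", "truck_at(t3,depot)"]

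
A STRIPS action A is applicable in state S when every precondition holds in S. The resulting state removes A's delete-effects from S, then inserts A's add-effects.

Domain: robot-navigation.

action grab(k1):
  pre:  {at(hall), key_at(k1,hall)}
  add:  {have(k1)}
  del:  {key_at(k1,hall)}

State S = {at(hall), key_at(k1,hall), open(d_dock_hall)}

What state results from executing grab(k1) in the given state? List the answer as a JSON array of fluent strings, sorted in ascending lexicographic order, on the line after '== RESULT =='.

Progress:
  pre ⊆ S: {at(hall), key_at(k1,hall)} ⊆ S  — applicable
  S \ del = {at(hall), open(d_dock_hall)}
  ∪ add   = {at(hall), have(k1), open(d_dock_hall)}

== RESULT ==
["at(hall)", "have(k1)", "open(d_dock_hall)"]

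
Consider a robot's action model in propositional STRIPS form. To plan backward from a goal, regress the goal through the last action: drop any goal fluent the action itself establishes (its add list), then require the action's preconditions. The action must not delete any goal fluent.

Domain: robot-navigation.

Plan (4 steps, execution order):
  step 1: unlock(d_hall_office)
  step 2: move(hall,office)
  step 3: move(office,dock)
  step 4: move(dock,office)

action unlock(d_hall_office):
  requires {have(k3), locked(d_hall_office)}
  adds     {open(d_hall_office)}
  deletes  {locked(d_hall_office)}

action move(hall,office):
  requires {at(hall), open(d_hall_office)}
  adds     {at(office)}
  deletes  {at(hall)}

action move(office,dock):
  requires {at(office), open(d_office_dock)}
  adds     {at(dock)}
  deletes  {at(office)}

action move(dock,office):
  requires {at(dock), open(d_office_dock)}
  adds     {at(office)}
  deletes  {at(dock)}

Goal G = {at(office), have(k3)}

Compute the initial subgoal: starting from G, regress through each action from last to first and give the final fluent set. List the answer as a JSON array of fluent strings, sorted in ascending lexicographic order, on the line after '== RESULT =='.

Work backward from the goal:
  through step 4 (move(dock,office)): drop {at(office)}, keep {have(k3)}, require {at(dock), open(d_office_dock)}
    → {at(dock), have(k3), open(d_office_dock)}
  through step 3 (move(office,dock)): drop {at(dock)}, keep {have(k3), open(d_office_dock)}, require {at(office), open(d_office_dock)}
    → {at(office), have(k3), open(d_office_dock)}
  through step 2 (move(hall,office)): drop {at(office)}, keep {have(k3), open(d_office_dock)}, require {at(hall), open(d_hall_office)}
    → {at(hall), have(k3), open(d_hall_office), open(d_office_dock)}
  through step 1 (unlock(d_hall_office)): drop {open(d_hall_office)}, keep {at(hall), have(k3), open(d_office_dock)}, require {have(k3), locked(d_hall_office)}
    → {at(hall), have(k3), locked(d_hall_office), open(d_office_dock)}

== RESULT ==
["at(hall)", "have(k3)", "locked(d_hall_office)", "open(d_office_dock)"]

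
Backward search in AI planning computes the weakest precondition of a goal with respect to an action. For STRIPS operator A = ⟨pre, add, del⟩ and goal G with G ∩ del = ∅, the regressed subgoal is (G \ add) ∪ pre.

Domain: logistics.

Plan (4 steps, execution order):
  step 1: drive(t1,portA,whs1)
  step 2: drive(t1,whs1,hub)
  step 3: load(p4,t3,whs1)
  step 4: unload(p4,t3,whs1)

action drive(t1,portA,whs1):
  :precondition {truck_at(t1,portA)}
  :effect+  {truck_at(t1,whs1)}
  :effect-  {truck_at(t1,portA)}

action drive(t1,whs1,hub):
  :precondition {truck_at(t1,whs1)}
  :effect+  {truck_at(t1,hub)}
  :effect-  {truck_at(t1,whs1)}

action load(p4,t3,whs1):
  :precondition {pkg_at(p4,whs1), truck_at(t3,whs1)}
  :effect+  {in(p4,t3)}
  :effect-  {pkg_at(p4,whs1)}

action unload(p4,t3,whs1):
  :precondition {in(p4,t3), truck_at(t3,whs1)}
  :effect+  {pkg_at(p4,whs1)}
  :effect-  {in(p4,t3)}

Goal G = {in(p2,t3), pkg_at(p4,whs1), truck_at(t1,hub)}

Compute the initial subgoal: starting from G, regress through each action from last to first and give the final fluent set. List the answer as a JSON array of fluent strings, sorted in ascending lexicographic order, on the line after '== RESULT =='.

Regress step by step:
  through step 4 (unload(p4,t3,whs1)): drop {pkg_at(p4,whs1)}, keep {in(p2,t3), truck_at(t1,hub)}, require {in(p4,t3), truck_at(t3,whs1)}
    → {in(p2,t3), in(p4,t3), truck_at(t1,hub), truck_at(t3,whs1)}
  through step 3 (load(p4,t3,whs1)): drop {in(p4,t3)}, keep {in(p2,t3), truck_at(t1,hub), truck_at(t3,whs1)}, require {pkg_at(p4,whs1), truck_at(t3,whs1)}
    → {in(p2,t3), pkg_at(p4,whs1), truck_at(t1,hub), truck_at(t3,whs1)}
  through step 2 (drive(t1,whs1,hub)): drop {truck_at(t1,hub)}, keep {in(p2,t3), pkg_at(p4,whs1), truck_at(t3,whs1)}, require {truck_at(t1,whs1)}
    → {in(p2,t3), pkg_at(p4,whs1), truck_at(t1,whs1), truck_at(t3,whs1)}
  through step 1 (drive(t1,portA,whs1)): drop {truck_at(t1,whs1)}, keep {in(p2,t3), pkg_at(p4,whs1), truck_at(t3,whs1)}, require {truck_at(t1,portA)}
    → {in(p2,t3), pkg_at(p4,whs1), truck_at(t1,portA), truck_at(t3,whs1)}

== RESULT ==
["in(p2,t3)", "pkg_at(p4,whs1)", "truck_at(t1,portA)", "truck_at(t3,whs1)"]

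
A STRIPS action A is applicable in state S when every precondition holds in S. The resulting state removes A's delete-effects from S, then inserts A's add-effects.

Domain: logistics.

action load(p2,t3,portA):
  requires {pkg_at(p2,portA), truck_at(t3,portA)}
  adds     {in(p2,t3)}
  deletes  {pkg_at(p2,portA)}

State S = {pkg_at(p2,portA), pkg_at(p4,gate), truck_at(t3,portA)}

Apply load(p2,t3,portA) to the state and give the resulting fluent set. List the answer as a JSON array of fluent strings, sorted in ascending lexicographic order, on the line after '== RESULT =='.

Compute (S \ del) ∪ add:
  pre ⊆ S: {pkg_at(p2,portA), truck_at(t3,portA)} ⊆ S  — applicable
  S \ del = {pkg_at(p4,gate), truck_at(t3,portA)}
  ∪ add   = {in(p2,t3), pkg_at(p4,gate), truck_at(t3,portA)}

== RESULT ==
["in(p2,t3)", "pkg_at(p4,gate)", "truck_at(t3,portA)"]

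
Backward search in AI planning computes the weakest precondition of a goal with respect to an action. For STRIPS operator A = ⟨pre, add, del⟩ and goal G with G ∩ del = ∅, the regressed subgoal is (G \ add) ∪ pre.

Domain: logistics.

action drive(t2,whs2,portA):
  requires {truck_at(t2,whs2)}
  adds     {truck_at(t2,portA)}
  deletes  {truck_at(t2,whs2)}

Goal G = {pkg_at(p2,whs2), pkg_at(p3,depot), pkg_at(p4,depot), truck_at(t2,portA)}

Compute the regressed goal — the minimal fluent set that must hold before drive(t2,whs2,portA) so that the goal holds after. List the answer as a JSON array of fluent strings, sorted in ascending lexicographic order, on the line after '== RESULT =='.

Compute (G \ add) ∪ pre:
  G ∩ del = {}  (empty — regression defined)
  G \ add = {pkg_at(p2,whs2), pkg_at(p3,depot), pkg_at(p4,depot), truck_at(t2,portA)} \ {truck_at(t2,portA)} = {pkg_at(p2,whs2), pkg_at(p3,depot), pkg_at(p4,depot)}
  ∪ pre   = {pkg_at(p2,whs2), pkg_at(p3,depot), pkg_at(p4,depot)} ∪ {truck_at(t2,whs2)}
          = {pkg_at(p2,whs2), pkg_at(p3,depot), pkg_at(p4,depot), truck_at(t2,whs2)}

== RESULT ==
["pkg_at(p2,whs2)", "pkg_at(p3,depot)", "pkg_at(p4,depot)", "truck_at(t2,whs2)"]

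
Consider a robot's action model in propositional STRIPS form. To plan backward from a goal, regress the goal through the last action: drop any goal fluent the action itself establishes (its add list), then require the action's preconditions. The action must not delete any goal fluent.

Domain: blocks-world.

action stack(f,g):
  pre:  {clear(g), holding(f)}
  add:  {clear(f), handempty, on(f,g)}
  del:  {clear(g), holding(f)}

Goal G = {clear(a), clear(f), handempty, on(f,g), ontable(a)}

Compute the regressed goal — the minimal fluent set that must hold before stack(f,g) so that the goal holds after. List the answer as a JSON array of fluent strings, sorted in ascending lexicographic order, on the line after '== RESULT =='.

Compute (G \ add) ∪ pre:
  G ∩ del = {}  (empty — regression defined)
  G \ add = {clear(a), clear(f), handempty, on(f,g), ontable(a)} \ {clear(f), handempty, on(f,g)} = {clear(a), ontable(a)}
  ∪ pre   = {clear(a), ontable(a)} ∪ {clear(g), holding(f)}
          = {clear(a), clear(g), holding(f), ontable(a)}

== RESULT ==
["clear(a)", "clear(g)", "holding(f)", "ontable(a)"]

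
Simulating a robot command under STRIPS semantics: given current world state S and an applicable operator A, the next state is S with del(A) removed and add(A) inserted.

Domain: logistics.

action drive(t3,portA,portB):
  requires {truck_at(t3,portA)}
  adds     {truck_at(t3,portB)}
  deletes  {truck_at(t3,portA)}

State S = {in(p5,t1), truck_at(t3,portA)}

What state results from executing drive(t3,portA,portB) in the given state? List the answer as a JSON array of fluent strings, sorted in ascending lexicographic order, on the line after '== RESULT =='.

Progress:
  pre ⊆ S: {truck_at(t3,portA)} ⊆ S  — applicable
  S \ del = {in(p5,t1)}
  ∪ add   = {in(p5,t1), truck_at(t3,portB)}

== RESULT ==
["in(p5,t1)", "truck_at(t3,portB)"]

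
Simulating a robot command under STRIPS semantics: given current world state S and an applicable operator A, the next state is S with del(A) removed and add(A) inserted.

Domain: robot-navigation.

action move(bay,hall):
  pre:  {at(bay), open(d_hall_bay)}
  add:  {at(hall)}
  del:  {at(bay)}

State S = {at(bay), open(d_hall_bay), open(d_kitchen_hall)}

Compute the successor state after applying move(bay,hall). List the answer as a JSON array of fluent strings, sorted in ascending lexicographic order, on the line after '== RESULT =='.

Progress:
  pre ⊆ S: {at(bay), open(d_hall_bay)} ⊆ S  — applicable
  S \ del = {open(d_hall_bay), open(d_kitchen_hall)}
  ∪ add   = {at(hall), open(d_hall_bay), open(d_kitchen_hall)}

== RESULT ==
["at(hall)", "open(d_hall_bay)", "open(d_kitchen_hall)"]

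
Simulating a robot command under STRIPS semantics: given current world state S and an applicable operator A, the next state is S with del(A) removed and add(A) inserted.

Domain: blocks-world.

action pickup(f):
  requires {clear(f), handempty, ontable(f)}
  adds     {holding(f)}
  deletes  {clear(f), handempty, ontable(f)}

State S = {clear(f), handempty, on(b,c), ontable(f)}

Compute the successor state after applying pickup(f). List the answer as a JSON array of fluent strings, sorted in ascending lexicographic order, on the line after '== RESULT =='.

Progress:
  pre ⊆ S: {clear(f), handempty, ontable(f)} ⊆ S  — applicable
  S \ del = {on(b,c)}
  ∪ add   = {holding(f), on(b,c)}

== RESULT ==
["holding(f)", "on(b,c)"]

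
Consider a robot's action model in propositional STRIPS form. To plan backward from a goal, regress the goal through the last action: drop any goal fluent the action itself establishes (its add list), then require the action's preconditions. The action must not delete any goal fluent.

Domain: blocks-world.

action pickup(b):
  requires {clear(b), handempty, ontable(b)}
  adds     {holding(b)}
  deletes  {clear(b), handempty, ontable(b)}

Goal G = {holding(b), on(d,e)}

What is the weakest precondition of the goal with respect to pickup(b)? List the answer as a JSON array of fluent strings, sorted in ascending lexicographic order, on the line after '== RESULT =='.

Regress:
  G ∩ del = {}  (empty — regression defined)
  G \ add = {holding(b), on(d,e)} \ {holding(b)} = {on(d,e)}
  ∪ pre   = {on(d,e)} ∪ {clear(b), handempty, ontable(b)}
          = {clear(b), handempty, on(d,e), ontable(b)}

== RESULT ==
["clear(b)", "handempty", "on(d,e)", "ontable(b)"]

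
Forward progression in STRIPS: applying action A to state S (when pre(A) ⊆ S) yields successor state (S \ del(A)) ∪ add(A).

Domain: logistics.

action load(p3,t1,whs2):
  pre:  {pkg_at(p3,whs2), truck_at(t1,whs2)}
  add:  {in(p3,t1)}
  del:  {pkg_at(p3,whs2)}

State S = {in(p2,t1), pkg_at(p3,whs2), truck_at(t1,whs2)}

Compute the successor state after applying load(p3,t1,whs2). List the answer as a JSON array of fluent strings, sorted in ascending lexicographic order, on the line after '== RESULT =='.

Compute (S \ del) ∪ add:
  pre ⊆ S: {pkg_at(p3,whs2), truck_at(t1,whs2)} ⊆ S  — applicable
  S \ del = {in(p2,t1), truck_at(t1,whs2)}
  ∪ add   = {in(p2,t1), in(p3,t1), truck_at(t1,whs2)}

== RESULT ==
["in(p2,t1)", "in(p3,t1)", "truck_at(t1,whs2)"]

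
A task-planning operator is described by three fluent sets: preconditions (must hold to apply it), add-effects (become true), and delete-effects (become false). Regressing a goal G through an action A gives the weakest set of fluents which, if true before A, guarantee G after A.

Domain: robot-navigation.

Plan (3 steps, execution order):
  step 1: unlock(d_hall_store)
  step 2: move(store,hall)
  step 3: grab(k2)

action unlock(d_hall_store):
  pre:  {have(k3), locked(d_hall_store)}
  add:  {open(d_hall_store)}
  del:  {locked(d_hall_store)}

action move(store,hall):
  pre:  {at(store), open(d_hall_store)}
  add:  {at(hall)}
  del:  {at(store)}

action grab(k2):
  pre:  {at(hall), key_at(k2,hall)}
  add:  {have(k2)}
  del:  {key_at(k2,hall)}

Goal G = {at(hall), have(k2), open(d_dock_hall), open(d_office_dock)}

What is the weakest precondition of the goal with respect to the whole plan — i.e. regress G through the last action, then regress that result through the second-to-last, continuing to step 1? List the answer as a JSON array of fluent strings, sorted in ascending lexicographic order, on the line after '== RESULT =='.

Work backward from the goal:
  through step 3 (grab(k2)): drop {have(k2)}, keep {at(hall), open(d_dock_hall), open(d_office_dock)}, require {at(hall), key_at(k2,hall)}
    → {at(hall), key_at(k2,hall), open(d_dock_hall), open(d_office_dock)}
  through step 2 (move(store,hall)): drop {at(hall)}, keep {key_at(k2,hall), open(d_dock_hall), open(d_office_dock)}, require {at(store), open(d_hall_store)}
    → {at(store), key_at(k2,hall), open(d_dock_hall), open(d_hall_store), open(d_office_dock)}
  through step 1 (unlock(d_hall_store)): drop {open(d_hall_store)}, keep {at(store), key_at(k2,hall), open(d_dock_hall), open(d_office_dock)}, require {have(k3), locked(d_hall_store)}
    → {at(store), have(k3), key_at(k2,hall), locked(d_hall_store), open(d_dock_hall), open(d_office_dock)}

== RESULT ==
["at(store)", "have(k3)", "key_at(k2,hall)", "locked(d_hall_store)", "open(d_dock_hall)", "open(d_office_dock)"]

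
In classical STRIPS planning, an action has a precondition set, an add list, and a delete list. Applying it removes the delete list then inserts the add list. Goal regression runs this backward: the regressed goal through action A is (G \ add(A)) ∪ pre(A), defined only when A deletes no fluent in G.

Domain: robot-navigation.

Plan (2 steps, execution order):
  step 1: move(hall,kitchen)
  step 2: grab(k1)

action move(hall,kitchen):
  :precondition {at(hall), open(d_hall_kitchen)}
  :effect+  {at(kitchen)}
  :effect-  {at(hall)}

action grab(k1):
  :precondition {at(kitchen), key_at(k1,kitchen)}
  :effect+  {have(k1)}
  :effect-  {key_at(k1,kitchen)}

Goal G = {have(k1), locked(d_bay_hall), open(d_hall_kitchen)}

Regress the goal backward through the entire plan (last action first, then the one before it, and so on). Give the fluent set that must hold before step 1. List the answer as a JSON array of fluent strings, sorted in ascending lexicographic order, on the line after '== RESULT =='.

Work backward from the goal:
  through step 2 (grab(k1)): drop {have(k1)}, keep {locked(d_bay_hall), open(d_hall_kitchen)}, require {at(kitchen), key_at(k1,kitchen)}
    → {at(kitchen), key_at(k1,kitchen), locked(d_bay_hall), open(d_hall_kitchen)}
  through step 1 (move(hall,kitchen)): drop {at(kitchen)}, keep {key_at(k1,kitchen), locked(d_bay_hall), open(d_hall_kitchen)}, require {at(hall), open(d_hall_kitchen)}
    → {at(hall), key_at(k1,kitchen), locked(d_bay_hall), open(d_hall_kitchen)}

== RESULT ==
["at(hall)", "key_at(k1,kitchen)", "locked(d_bay_hall)", "open(d_hall_kitchen)"]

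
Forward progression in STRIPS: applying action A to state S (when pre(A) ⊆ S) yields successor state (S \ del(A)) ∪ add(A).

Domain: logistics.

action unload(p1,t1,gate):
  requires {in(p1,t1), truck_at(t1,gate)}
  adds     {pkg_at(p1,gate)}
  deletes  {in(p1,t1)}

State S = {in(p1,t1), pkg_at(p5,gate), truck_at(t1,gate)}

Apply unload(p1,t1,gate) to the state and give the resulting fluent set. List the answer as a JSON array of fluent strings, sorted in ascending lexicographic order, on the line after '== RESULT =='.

Progress:
  pre ⊆ S: {in(p1,t1), truck_at(t1,gate)} ⊆ S  — applicable
  S \ del = {pkg_at(p5,gate), truck_at(t1,gate)}
  ∪ add   = {pkg_at(p1,gate), pkg_at(p5,gate), truck_at(t1,gate)}

== RESULT ==
["pkg_at(p1,gate)", "pkg_at(p5,gate)", "truck_at(t1,gate)"]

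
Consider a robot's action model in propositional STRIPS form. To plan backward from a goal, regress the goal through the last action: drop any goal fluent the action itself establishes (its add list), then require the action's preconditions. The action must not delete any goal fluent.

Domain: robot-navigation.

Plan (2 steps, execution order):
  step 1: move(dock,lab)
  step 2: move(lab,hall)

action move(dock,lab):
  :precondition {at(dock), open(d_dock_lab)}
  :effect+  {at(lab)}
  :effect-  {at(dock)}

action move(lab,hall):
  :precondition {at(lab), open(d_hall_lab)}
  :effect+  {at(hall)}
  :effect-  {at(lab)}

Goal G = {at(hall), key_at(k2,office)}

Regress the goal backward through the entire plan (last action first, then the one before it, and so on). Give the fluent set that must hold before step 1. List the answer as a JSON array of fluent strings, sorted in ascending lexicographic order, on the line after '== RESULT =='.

Work backward from the goal:
  through step 2 (move(lab,hall)): drop {at(hall)}, keep {key_at(k2,office)}, require {at(lab), open(d_hall_lab)}
    → {at(lab), key_at(k2,office), open(d_hall_lab)}
  through step 1 (move(dock,lab)): drop {at(lab)}, keep {key_at(k2,office), open(d_hall_lab)}, require {at(dock), open(d_dock_lab)}
    → {at(dock), key_at(k2,office), open(d_dock_lab), open(d_hall_lab)}

== RESULT ==
["at(dock)", "key_at(k2,office)", "open(d_dock_lab)", "open(d_hall_lab)"]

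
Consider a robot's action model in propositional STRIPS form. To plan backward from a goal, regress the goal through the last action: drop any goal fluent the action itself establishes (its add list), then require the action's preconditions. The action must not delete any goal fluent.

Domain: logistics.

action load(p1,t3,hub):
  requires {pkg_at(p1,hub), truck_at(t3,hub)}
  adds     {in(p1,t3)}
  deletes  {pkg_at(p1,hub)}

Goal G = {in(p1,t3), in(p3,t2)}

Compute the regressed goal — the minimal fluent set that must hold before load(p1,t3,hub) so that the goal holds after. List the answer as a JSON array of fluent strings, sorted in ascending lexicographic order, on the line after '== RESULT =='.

Compute (G \ add) ∪ pre:
  G ∩ del = {}  (empty — regression defined)
  G \ add = {in(p1,t3), in(p3,t2)} \ {in(p1,t3)} = {in(p3,t2)}
  ∪ pre   = {in(p3,t2)} ∪ {pkg_at(p1,hub), truck_at(t3,hub)}
          = {in(p3,t2), pkg_at(p1,hub), truck_at(t3,hub)}

== RESULT ==
["in(p3,t2)", "pkg_at(p1,hub)", "truck_at(t3,hub)"]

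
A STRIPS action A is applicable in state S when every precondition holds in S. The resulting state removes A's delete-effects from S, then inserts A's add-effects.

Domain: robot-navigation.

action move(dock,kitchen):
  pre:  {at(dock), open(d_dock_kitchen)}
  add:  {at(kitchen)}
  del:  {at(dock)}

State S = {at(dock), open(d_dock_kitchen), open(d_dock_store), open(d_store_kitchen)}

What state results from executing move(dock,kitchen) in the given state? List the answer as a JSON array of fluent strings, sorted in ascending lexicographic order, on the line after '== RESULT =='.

Progress:
  pre ⊆ S: {at(dock), open(d_dock_kitchen)} ⊆ S  — applicable
  S \ del = {open(d_dock_kitchen), open(d_dock_store), open(d_store_kitchen)}
  ∪ add   = {at(kitchen), open(d_dock_kitchen), open(d_dock_store), open(d_store_kitchen)}

== RESULT ==
["at(kitchen)", "open(d_dock_kitchen)", "open(d_dock_store)", "open(d_store_kitchen)"]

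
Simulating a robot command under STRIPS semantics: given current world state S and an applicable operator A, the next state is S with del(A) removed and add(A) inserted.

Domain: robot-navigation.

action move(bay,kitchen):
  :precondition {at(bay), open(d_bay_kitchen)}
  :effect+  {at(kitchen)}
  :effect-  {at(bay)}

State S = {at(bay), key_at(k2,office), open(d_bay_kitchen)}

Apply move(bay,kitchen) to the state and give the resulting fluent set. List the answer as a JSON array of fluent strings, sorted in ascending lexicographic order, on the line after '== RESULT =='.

Progress:
  pre ⊆ S: {at(bay), open(d_bay_kitchen)} ⊆ S  — applicable
  S \ del = {key_at(k2,office), open(d_bay_kitchen)}
  ∪ add   = {at(kitchen), key_at(k2,office), open(d_bay_kitchen)}

== RESULT ==
["at(kitchen)", "key_at(k2,office)", "open(d_bay_kitchen)"]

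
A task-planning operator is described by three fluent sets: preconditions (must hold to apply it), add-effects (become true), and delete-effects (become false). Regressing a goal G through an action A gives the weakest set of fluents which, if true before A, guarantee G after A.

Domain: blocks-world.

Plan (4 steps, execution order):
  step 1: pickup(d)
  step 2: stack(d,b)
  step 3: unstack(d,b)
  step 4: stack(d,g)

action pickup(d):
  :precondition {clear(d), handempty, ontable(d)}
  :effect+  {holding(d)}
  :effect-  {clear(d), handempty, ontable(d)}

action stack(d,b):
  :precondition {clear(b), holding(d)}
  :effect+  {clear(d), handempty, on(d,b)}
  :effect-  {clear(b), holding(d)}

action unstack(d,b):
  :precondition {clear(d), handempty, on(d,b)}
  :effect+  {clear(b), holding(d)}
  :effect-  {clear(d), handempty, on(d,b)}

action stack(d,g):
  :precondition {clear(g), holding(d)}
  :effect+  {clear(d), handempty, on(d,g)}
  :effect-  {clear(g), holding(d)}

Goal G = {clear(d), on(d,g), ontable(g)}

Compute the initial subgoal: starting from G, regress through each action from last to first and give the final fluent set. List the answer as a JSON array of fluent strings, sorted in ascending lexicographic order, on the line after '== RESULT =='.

Regress step by step:
  through step 4 (stack(d,g)): drop {clear(d), on(d,g)}, keep {ontable(g)}, require {clear(g), holding(d)}
    → {clear(g), holding(d), ontable(g)}
  through step 3 (unstack(d,b)): drop {holding(d)}, keep {clear(g), ontable(g)}, require {clear(d), handempty, on(d,b)}
    → {clear(d), clear(g), handempty, on(d,b), ontable(g)}
  through step 2 (stack(d,b)): drop {clear(d), handempty, on(d,b)}, keep {clear(g), ontable(g)}, require {clear(b), holding(d)}
    → {clear(b), clear(g), holding(d), ontable(g)}
  through step 1 (pickup(d)): drop {holding(d)}, keep {clear(b), clear(g), ontable(g)}, require {clear(d), handempty, ontable(d)}
    → {clear(b), clear(d), clear(g), handempty, ontable(d), ontable(g)}

== RESULT ==
["clear(b)", "clear(d)", "clear(g)", "handempty", "ontable(d)", "ontable(g)"]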